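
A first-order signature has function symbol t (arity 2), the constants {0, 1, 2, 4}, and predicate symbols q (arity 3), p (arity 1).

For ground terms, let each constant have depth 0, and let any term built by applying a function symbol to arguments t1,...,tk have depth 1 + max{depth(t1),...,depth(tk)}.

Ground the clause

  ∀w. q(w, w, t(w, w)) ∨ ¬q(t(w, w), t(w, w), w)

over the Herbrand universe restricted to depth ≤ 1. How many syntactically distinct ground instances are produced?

20

Ground terms of depth ≤ 1:
  If N_k denotes the number of depth-≤k ground terms, the 4 constants give N_0 = 4, and each function symbol of arity r contributes N_{k-1}^r new terms at level k: N_k = 4 + N_{k-1}^2.
  N_0 = 4
  N_1 = 4 + 4^2 = 20
So there are 20 ground terms available for substitution.
The body mentions the single quantified variable w; since ground terms form a free algebra, no two substitutions collapse to the same formula.
Number of ground instances = 20.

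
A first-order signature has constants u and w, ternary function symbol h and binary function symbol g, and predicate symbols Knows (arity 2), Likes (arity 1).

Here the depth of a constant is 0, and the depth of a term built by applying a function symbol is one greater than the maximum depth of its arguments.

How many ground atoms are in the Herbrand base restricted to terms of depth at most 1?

First count ground terms of depth ≤ 1.
Let N_k = |{terms of depth ≤ k}|. Then N_0 = 2 and N_k = 2 + N_{k-1}^3 + N_{k-1}^2 for k ≥ 1 (one summand per function symbol, arity giving the exponent).
N_0 = 2
N_1 = 2 + 2^3 + 2^2 = 14
So |H| = 14.
Each predicate of arity r yields |H|^r ground atoms (one per choice of an r-tuple from H):
  Knows: 14^2 = 196;  Likes: 14
Total ground atoms: 196 + 14 = 210.

210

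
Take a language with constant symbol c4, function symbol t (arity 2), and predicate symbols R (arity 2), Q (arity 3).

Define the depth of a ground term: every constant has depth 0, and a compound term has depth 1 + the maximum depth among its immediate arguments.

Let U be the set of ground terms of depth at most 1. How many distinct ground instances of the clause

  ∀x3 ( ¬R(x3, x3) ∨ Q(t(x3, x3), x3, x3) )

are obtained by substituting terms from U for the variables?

Ground terms of depth ≤ 1:
  Let N_k = |{terms of depth ≤ k}|. Then N_0 = 1 and N_k = 1 + N_{k-1}^2 for k ≥ 1 (one summand per function symbol, arity giving the exponent).
  N_0 = 1
  N_1 = 1 + 1^2 = 2
So there are 2 ground terms available for substitution.
The clause has 1 distinct variable (x3), which appears in the body. In the free term algebra distinct substitutions yield syntactically distinct ground instances.
Number of ground instances = 2.

2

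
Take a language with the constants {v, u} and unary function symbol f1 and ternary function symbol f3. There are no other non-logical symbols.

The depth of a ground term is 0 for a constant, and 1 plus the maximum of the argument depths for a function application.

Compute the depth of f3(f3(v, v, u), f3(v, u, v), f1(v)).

depth(f3(v, v, u)) = 1 + max(0, 0, 0) = 1
depth(f3(v, u, v)) = 1 + max(0, 0, 0) = 1
depth(f1(v)) = 1 + depth(v) = 1 + 0 = 1
depth(f3(f3(v, v, u), f3(v, u, v), f1(v))) = 1 + max(1, 1, 1) = 2

2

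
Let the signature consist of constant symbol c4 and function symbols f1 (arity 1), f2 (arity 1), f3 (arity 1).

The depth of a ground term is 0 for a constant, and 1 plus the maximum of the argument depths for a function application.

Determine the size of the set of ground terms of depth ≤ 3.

40

Count level by level. With function symbols f1/1, f2/1, f3/1, the terms of depth ≤ k are the 1 constant together with each function applied to depth-≤(k−1) tuples, so N_k = 1 + N_{k-1} + N_{k-1} + N_{k-1}.
N_0 = 1
N_1 = 1 + 1 + 1 + 1 = 4
N_2 = 1 + 4 + 4 + 4 = 13
N_3 = 1 + 13 + 13 + 13 = 40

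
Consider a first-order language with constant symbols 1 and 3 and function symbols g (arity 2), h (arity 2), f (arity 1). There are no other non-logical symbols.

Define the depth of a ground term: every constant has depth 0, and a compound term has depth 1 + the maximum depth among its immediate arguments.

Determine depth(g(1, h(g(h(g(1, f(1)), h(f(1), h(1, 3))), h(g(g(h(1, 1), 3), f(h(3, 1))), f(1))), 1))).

depth(f(1)) = 1 + depth(1) = 1 + 0 = 1
depth(g(1, f(1))) = 1 + max(0, 1) = 2
depth(h(1, 3)) = 1 + max(0, 0) = 1
depth(h(f(1), h(1, 3))) = 1 + max(1, 1) = 2
depth(h(g(1, f(1)), h(f(1), h(1, 3)))) = 1 + max(2, 2) = 3
depth(h(1, 1)) = 1 + max(0, 0) = 1
depth(g(h(1, 1), 3)) = 1 + max(1, 0) = 2
depth(h(3, 1)) = 1 + max(0, 0) = 1
depth(f(h(3, 1))) = 1 + depth(h(3, 1)) = 1 + 1 = 2
depth(g(g(h(1, 1), 3), f(h(3, 1)))) = 1 + max(2, 2) = 3
depth(h(g(g(h(1, 1), 3), f(h(3, 1))), f(1))) = 1 + max(3, 1) = 4
depth(g(h(g(1, f(1)), h(f(1), h(1, 3))), h(g(g(h(1, 1), 3), f(h(3, 1))), f(1)))) = 1 + max(3, 4) = 5
depth(h(g(h(g(1, f(1)), h(f(1), h(1, 3))), h(g(g(h(1, 1), 3), f(h(3, 1))), f(1))), 1)) = 1 + max(5, 0) = 6
depth(g(1, h(g(h(g(1, f(1)), h(f(1), h(1, 3))), h(g(g(h(1, 1), 3), f(h(3, 1))), f(1))), 1))) = 1 + max(0, 6) = 7

7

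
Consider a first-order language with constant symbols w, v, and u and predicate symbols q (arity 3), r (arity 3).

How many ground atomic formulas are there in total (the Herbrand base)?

With no function symbols, the Herbrand universe is just the 3 constants.
Ground atoms per predicate: q: 3^3 = 27, r: 3^3 = 27.
Herbrand base size = 27 + 27 = 54.

54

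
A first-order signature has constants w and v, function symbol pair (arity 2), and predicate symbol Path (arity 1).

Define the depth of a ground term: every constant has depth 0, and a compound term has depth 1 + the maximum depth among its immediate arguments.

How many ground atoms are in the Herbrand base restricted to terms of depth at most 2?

First count ground terms of depth ≤ 2.
If N_k denotes the number of depth-≤k ground terms, the 2 constants give N_0 = 2, and each function symbol of arity r contributes N_{k-1}^r new terms at level k: N_k = 2 + N_{k-1}^2.
N_0 = 2
N_1 = 2 + 2^2 = 6
N_2 = 2 + 6^2 = 38
So |H| = 38.
A ground atom is a predicate applied to a tuple of terms from H, so the count is the sum over predicates of |H|^arity:
  Path: 38
Total ground atoms: 38.

38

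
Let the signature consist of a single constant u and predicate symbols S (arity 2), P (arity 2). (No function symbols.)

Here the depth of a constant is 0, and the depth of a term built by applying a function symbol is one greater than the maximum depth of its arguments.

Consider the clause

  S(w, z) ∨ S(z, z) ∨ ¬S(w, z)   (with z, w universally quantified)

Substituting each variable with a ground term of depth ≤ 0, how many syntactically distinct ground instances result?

Ground terms of depth ≤ 0:
  With no function symbols every ground term is a constant, so there is exactly 1 ground term at every depth bound.
  N_0 = 1
  Explicitly: u.
So there is exactly 1 ground term available for substitution.
Each of z, w ranges independently over the available ground terms, and distinct assignments produce distinct instances.
Number of ground instances = 1^2 = 1.

1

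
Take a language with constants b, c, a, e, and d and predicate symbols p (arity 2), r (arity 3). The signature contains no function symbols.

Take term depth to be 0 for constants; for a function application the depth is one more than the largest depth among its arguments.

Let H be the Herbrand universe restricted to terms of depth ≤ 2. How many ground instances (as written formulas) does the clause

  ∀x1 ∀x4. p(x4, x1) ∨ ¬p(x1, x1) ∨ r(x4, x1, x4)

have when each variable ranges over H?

Ground terms of depth ≤ 2:
  With no function symbols every ground term is a constant, so there are exactly 5 ground terms at every depth bound.
  N_0 = 5
  N_1 = 5
  N_2 = 5
So there are 5 ground terms available for substitution.
Each of x1, x4 ranges independently over the available ground terms, and distinct assignments produce distinct instances.
Number of ground instances = 5^2 = 25.

25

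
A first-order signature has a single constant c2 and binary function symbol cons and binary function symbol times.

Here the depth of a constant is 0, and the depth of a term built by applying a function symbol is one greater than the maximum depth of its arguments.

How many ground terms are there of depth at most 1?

3

Count level by level. With function symbols cons/2, times/2, the terms of depth ≤ k are the 1 constant together with each function applied to depth-≤(k−1) tuples, so N_k = 1 + N_{k-1}^2 + N_{k-1}^2.
N_0 = 1
N_1 = 1 + 1^2 + 1^2 = 3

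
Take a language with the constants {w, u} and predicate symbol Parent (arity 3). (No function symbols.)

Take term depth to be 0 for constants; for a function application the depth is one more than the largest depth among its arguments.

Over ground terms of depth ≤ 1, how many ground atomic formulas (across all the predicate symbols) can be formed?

First count ground terms of depth ≤ 1.
With no function symbols every ground term is a constant, so there are exactly 2 ground terms at every depth bound.
N_0 = 2
N_1 = 2
Explicitly: w, u.
So |H| = 2.
Ground atoms are formed by filling each argument slot of a predicate with a term from H, so an r-ary predicate gives |H|^r atoms:
  Parent: 2^3 = 8
Total ground atoms: 8.

8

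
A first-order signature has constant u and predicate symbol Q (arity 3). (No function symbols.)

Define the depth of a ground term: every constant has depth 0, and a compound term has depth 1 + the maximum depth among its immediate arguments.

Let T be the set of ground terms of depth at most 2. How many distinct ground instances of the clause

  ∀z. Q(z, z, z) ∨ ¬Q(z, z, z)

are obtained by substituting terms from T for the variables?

Ground terms of depth ≤ 2:
  With no function symbols every ground term is a constant, so there is exactly 1 ground term at every depth bound.
  N_0 = 1
  N_1 = 1
  N_2 = 1
  Explicitly: u.
So there is exactly 1 ground term available for substitution.
The body mentions the single quantified variable z; since ground terms form a free algebra, no two substitutions collapse to the same formula.
Number of ground instances = 1.

1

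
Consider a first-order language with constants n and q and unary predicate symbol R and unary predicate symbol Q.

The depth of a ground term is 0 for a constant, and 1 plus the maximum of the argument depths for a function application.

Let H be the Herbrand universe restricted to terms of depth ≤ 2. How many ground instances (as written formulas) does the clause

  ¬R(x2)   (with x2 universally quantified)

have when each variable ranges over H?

Ground terms of depth ≤ 2:
  With no function symbols every ground term is a constant, so there are exactly 2 ground terms at every depth bound.
  N_0 = 2
  N_1 = 2
  N_2 = 2
  Explicitly: n, q.
So there are 2 ground terms available for substitution.
The clause has 1 distinct variable (x2), which appears in the body. In the free term algebra distinct substitutions yield syntactically distinct ground instances.
Number of ground instances = 2.

2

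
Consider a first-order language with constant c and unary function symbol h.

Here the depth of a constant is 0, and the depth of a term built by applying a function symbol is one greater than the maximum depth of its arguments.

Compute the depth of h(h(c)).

2

depth(h(c)) = 1 + depth(c) = 1 + 0 = 1
depth(h(h(c))) = 1 + depth(h(c)) = 1 + 1 = 2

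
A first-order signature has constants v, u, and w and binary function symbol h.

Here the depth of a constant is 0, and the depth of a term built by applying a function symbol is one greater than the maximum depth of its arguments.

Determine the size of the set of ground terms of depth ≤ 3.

21612

Let N_k count ground terms of depth at most k. Each non-constant term of depth ≤ k is some function symbol applied to depth-≤(k−1) arguments, giving N_k = 3 + N_{k-1}^2.
N_0 = 3
N_1 = 3 + 3^2 = 12
N_2 = 3 + 12^2 = 147
N_3 = 3 + 147^2 = 21612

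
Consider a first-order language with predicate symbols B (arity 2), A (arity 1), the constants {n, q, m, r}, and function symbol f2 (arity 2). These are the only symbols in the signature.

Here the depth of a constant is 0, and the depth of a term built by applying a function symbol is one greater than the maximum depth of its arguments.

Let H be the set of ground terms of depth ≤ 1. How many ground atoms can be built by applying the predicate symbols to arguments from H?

420

First count ground terms of depth ≤ 1.
Let N_k count ground terms of depth at most k. Each non-constant term of depth ≤ k is some function symbol applied to depth-≤(k−1) arguments, giving N_k = 4 + N_{k-1}^2.
N_0 = 4
N_1 = 4 + 4^2 = 20
So |H| = 20.
A ground atom is a predicate applied to a tuple of terms from H, so the count is the sum over predicates of |H|^arity:
  B: 20^2 = 400;  A: 20
Total ground atoms: 400 + 20 = 420.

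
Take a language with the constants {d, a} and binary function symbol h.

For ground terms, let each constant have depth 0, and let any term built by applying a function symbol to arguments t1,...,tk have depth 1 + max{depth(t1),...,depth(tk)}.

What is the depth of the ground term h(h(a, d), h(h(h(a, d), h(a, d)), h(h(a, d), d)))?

4

depth(h(a, d)) = 1 + max(0, 0) = 1
depth(h(h(a, d), h(a, d))) = 1 + max(1, 1) = 2
depth(h(h(a, d), d)) = 1 + max(1, 0) = 2
depth(h(h(h(a, d), h(a, d)), h(h(a, d), d))) = 1 + max(2, 2) = 3
depth(h(h(a, d), h(h(h(a, d), h(a, d)), h(h(a, d), d)))) = 1 + max(1, 3) = 4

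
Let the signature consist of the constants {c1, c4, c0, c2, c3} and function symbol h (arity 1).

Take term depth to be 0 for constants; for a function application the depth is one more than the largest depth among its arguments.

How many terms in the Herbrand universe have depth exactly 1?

5

Let N_k count ground terms of depth at most k. Each non-constant term of depth ≤ k is some function symbol applied to depth-≤(k−1) arguments, giving N_k = 5 + N_{k-1}.
N_0 = 5
N_1 = 5 + 5 = 10
Terms of depth exactly 1: N_1 − N_0 = 10 − 5 = 5.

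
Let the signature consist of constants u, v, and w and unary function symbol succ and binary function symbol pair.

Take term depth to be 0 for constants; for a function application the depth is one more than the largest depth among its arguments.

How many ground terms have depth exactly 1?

12

Write N_k for the number of ground terms of depth ≤ k. A term of depth ≤ k is either a constant or a function symbol applied to arguments of depth ≤ k−1, so N_k = 3 + N_{k-1} + N_{k-1}^2.
N_0 = 3
N_1 = 3 + 3 + 3^2 = 15
Terms of depth exactly 1: N_1 − N_0 = 15 − 3 = 12.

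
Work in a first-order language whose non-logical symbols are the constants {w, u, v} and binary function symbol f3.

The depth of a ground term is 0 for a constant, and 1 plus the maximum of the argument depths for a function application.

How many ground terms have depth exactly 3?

Let N_k = |{terms of depth ≤ k}|. Then N_0 = 3 and N_k = 3 + N_{k-1}^2 for k ≥ 1 (one summand per function symbol, arity giving the exponent).
N_0 = 3
N_1 = 3 + 3^2 = 12
N_2 = 3 + 12^2 = 147
N_3 = 3 + 147^2 = 21612
Terms of depth exactly 3: N_3 − N_2 = 21612 − 147 = 21465.

21465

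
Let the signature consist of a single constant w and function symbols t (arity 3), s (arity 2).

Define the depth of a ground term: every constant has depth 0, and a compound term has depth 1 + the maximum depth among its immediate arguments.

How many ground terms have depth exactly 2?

Let N_k = |{terms of depth ≤ k}|. Then N_0 = 1 and N_k = 1 + N_{k-1}^3 + N_{k-1}^2 for k ≥ 1 (one summand per function symbol, arity giving the exponent).
N_0 = 1
N_1 = 1 + 1^3 + 1^2 = 3
N_2 = 1 + 3^3 + 3^2 = 37
Terms of depth exactly 2: N_2 − N_1 = 37 − 3 = 34.

34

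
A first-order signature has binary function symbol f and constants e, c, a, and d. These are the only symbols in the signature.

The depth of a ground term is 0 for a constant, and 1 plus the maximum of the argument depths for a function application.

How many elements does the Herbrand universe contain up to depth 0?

4

Let N_k = |{terms of depth ≤ k}|. Then N_0 = 4 and N_k = 4 + N_{k-1}^2 for k ≥ 1 (one summand per function symbol, arity giving the exponent).
N_0 = 4
Explicitly: e, c, a, d.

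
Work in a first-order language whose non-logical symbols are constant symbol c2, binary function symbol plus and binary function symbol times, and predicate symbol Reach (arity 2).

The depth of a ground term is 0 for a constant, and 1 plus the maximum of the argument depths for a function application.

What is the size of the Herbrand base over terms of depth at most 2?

361

First count ground terms of depth ≤ 2.
Write N_k for the number of ground terms of depth ≤ k. A term of depth ≤ k is either a constant or a function symbol applied to arguments of depth ≤ k−1, so N_k = 1 + N_{k-1}^2 + N_{k-1}^2.
N_0 = 1
N_1 = 1 + 1^2 + 1^2 = 3
N_2 = 1 + 3^2 + 3^2 = 19
So |H| = 19.
Each predicate of arity r yields |H|^r ground atoms (one per choice of an r-tuple from H):
  Reach: 19^2 = 361
Total ground atoms: 361.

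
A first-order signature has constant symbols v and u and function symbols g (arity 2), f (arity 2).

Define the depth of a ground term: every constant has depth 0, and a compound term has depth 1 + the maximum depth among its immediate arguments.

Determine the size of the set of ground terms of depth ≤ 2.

202

Let N_k = |{terms of depth ≤ k}|. Then N_0 = 2 and N_k = 2 + N_{k-1}^2 + N_{k-1}^2 for k ≥ 1 (one summand per function symbol, arity giving the exponent).
N_0 = 2
N_1 = 2 + 2^2 + 2^2 = 10
N_2 = 2 + 10^2 + 10^2 = 202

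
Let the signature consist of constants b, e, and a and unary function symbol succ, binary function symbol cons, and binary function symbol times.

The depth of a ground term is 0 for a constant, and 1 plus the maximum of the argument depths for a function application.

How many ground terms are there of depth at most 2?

1179

If N_k denotes the number of depth-≤k ground terms, the 3 constants give N_0 = 3, and each function symbol of arity r contributes N_{k-1}^r new terms at level k: N_k = 3 + N_{k-1} + N_{k-1}^2 + N_{k-1}^2.
N_0 = 3
N_1 = 3 + 3 + 3^2 + 3^2 = 24
N_2 = 3 + 24 + 24^2 + 24^2 = 1179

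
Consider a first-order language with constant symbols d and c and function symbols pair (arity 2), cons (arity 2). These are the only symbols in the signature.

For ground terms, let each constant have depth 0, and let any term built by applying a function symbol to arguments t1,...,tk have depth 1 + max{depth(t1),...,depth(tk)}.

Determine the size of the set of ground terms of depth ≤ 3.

81610

Let N_k = |{terms of depth ≤ k}|. Then N_0 = 2 and N_k = 2 + N_{k-1}^2 + N_{k-1}^2 for k ≥ 1 (one summand per function symbol, arity giving the exponent).
N_0 = 2
N_1 = 2 + 2^2 + 2^2 = 10
N_2 = 2 + 10^2 + 10^2 = 202
N_3 = 2 + 202^2 + 202^2 = 81610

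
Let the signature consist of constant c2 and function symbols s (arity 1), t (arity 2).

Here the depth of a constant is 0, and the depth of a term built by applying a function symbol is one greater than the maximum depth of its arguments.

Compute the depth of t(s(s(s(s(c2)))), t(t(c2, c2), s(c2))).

5

depth(s(c2)) = 1 + depth(c2) = 1 + 0 = 1
depth(s(s(c2))) = 1 + depth(s(c2)) = 1 + 1 = 2
depth(s(s(s(c2)))) = 1 + depth(s(s(c2))) = 1 + 2 = 3
depth(s(s(s(s(c2))))) = 1 + depth(s(s(s(c2)))) = 1 + 3 = 4
depth(t(c2, c2)) = 1 + max(0, 0) = 1
depth(t(t(c2, c2), s(c2))) = 1 + max(1, 1) = 2
depth(t(s(s(s(s(c2)))), t(t(c2, c2), s(c2)))) = 1 + max(4, 2) = 5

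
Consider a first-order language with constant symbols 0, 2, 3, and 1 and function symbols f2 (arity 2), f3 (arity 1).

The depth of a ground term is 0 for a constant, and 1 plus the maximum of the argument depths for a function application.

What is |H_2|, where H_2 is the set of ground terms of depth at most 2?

Let N_k count ground terms of depth at most k. Each non-constant term of depth ≤ k is some function symbol applied to depth-≤(k−1) arguments, giving N_k = 4 + N_{k-1}^2 + N_{k-1}.
N_0 = 4
N_1 = 4 + 4^2 + 4 = 24
N_2 = 4 + 24^2 + 24 = 604

604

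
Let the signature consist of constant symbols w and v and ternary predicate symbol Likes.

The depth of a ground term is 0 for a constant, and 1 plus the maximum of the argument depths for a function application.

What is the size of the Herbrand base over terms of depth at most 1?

First count ground terms of depth ≤ 1.
With no function symbols every ground term is a constant, so there are exactly 2 ground terms at every depth bound.
N_0 = 2
N_1 = 2
Explicitly: w, v.
So |H| = 2.
A ground atom is a predicate applied to a tuple of terms from H, so the count is the sum over predicates of |H|^arity:
  Likes: 2^3 = 8
Total ground atoms: 8.

8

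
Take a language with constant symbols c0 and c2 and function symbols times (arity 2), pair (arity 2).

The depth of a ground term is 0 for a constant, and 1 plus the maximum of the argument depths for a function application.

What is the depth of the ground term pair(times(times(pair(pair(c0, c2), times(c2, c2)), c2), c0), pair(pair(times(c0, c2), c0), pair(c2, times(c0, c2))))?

5

depth(pair(c0, c2)) = 1 + max(0, 0) = 1
depth(times(c2, c2)) = 1 + max(0, 0) = 1
depth(pair(pair(c0, c2), times(c2, c2))) = 1 + max(1, 1) = 2
depth(times(pair(pair(c0, c2), times(c2, c2)), c2)) = 1 + max(2, 0) = 3
depth(times(times(pair(pair(c0, c2), times(c2, c2)), c2), c0)) = 1 + max(3, 0) = 4
depth(times(c0, c2)) = 1 + max(0, 0) = 1
depth(pair(times(c0, c2), c0)) = 1 + max(1, 0) = 2
depth(pair(c2, times(c0, c2))) = 1 + max(0, 1) = 2
depth(pair(pair(times(c0, c2), c0), pair(c2, times(c0, c2)))) = 1 + max(2, 2) = 3
depth(pair(times(times(pair(pair(c0, c2), times(c2, c2)), c2), c0), pair(pair(times(c0, c2), c0), pair(c2, times(c0, c2))))) = 1 + max(4, 3) = 5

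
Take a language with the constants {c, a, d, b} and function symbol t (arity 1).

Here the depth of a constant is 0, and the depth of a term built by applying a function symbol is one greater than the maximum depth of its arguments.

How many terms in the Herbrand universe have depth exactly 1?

Write N_k for the number of ground terms of depth ≤ k. A term of depth ≤ k is either a constant or a function symbol applied to arguments of depth ≤ k−1, so N_k = 4 + N_{k-1}.
N_0 = 4
N_1 = 4 + 4 = 8
Terms of depth exactly 1: N_1 − N_0 = 8 − 4 = 4.

4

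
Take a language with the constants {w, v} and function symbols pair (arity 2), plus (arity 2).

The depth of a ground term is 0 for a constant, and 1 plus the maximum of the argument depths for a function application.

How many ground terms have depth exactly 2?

192

Count level by level. With function symbols pair/2, plus/2, the terms of depth ≤ k are the 2 constants together with each function applied to depth-≤(k−1) tuples, so N_k = 2 + N_{k-1}^2 + N_{k-1}^2.
N_0 = 2
N_1 = 2 + 2^2 + 2^2 = 10
N_2 = 2 + 10^2 + 10^2 = 202
Terms of depth exactly 2: N_2 − N_1 = 202 − 10 = 192.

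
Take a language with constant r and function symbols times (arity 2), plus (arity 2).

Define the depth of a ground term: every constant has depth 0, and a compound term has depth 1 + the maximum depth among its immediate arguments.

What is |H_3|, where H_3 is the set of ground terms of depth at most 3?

Write N_k for the number of ground terms of depth ≤ k. A term of depth ≤ k is either a constant or a function symbol applied to arguments of depth ≤ k−1, so N_k = 1 + N_{k-1}^2 + N_{k-1}^2.
N_0 = 1
N_1 = 1 + 1^2 + 1^2 = 3
N_2 = 1 + 3^2 + 3^2 = 19
N_3 = 1 + 19^2 + 19^2 = 723

723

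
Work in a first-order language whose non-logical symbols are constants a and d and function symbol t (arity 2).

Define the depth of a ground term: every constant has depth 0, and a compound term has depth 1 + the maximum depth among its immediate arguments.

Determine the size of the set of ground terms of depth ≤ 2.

38

If N_k denotes the number of depth-≤k ground terms, the 2 constants give N_0 = 2, and each function symbol of arity r contributes N_{k-1}^r new terms at level k: N_k = 2 + N_{k-1}^2.
N_0 = 2
N_1 = 2 + 2^2 = 6
N_2 = 2 + 6^2 = 38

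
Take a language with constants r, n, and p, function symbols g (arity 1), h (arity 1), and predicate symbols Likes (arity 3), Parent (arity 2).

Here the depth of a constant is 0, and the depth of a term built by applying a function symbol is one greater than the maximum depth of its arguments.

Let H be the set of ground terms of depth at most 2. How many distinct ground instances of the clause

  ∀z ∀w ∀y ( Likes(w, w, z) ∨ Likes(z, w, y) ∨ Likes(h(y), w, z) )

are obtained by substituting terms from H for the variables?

Ground terms of depth ≤ 2:
  Let N_k = |{terms of depth ≤ k}|. Then N_0 = 3 and N_k = 3 + N_{k-1} + N_{k-1} for k ≥ 1 (one summand per function symbol, arity giving the exponent).
  N_0 = 3
  N_1 = 3 + 3 + 3 = 9
  N_2 = 3 + 9 + 9 = 21
So there are 21 ground terms available for substitution.
There are 3 variables to instantiate (z, w, y), each occurring in at least one literal, so different choices give different ground instances.
Number of ground instances = 21^3 = 9261.

9261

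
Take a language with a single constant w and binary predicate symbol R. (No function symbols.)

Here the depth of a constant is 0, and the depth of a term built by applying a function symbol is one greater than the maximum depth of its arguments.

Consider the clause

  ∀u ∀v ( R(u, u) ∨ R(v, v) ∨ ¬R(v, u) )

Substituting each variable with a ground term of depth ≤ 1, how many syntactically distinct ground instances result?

1

Ground terms of depth ≤ 1:
  With no function symbols every ground term is a constant, so there is exactly 1 ground term at every depth bound.
  N_0 = 1
  N_1 = 1
  Explicitly: w.
So there is exactly 1 ground term available for substitution.
The body mentions every one of the 2 quantified variables; since ground terms form a free algebra, no two substitutions collapse to the same formula.
Number of ground instances = 1^2 = 1.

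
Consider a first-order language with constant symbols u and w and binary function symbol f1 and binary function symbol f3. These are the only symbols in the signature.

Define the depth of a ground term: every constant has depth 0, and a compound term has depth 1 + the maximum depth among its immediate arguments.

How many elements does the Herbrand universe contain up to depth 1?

Write N_k for the number of ground terms of depth ≤ k. A term of depth ≤ k is either a constant or a function symbol applied to arguments of depth ≤ k−1, so N_k = 2 + N_{k-1}^2 + N_{k-1}^2.
N_0 = 2
N_1 = 2 + 2^2 + 2^2 = 10

10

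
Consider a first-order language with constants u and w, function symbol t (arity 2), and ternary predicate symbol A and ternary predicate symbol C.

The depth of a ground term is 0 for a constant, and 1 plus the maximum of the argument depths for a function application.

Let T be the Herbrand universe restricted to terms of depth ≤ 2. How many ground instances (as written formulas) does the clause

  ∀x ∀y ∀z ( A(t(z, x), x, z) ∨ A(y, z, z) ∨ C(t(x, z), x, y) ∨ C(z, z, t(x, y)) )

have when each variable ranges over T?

Ground terms of depth ≤ 2:
  Count level by level. With function symbols t/2, the terms of depth ≤ k are the 2 constants together with each function applied to depth-≤(k−1) tuples, so N_k = 2 + N_{k-1}^2.
  N_0 = 2
  N_1 = 2 + 2^2 = 6
  N_2 = 2 + 6^2 = 38
So there are 38 ground terms available for substitution.
The clause has 3 distinct variables (x, y, z), each appearing in the body. In the free term algebra distinct substitutions yield syntactically distinct ground instances.
Number of ground instances = 38^3 = 54872.

54872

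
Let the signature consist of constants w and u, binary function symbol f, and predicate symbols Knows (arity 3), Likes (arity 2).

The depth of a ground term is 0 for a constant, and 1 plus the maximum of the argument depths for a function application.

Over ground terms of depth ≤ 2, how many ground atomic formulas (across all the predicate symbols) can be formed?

56316

First count ground terms of depth ≤ 2.
Write N_k for the number of ground terms of depth ≤ k. A term of depth ≤ k is either a constant or a function symbol applied to arguments of depth ≤ k−1, so N_k = 2 + N_{k-1}^2.
N_0 = 2
N_1 = 2 + 2^2 = 6
N_2 = 2 + 6^2 = 38
So |H| = 38.
For each predicate symbol, the number of ground atoms is |H| raised to its arity; summing:
  Knows: 38^3 = 54872;  Likes: 38^2 = 1444
Total ground atoms: 54872 + 1444 = 56316.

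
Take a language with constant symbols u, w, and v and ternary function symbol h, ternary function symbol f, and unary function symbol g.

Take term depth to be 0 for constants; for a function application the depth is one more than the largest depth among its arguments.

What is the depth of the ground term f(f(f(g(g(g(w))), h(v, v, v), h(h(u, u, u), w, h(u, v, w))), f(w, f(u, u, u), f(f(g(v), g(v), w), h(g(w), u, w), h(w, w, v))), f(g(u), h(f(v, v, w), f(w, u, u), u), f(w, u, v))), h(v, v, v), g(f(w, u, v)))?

depth(g(w)) = 1 + depth(w) = 1 + 0 = 1
depth(g(g(w))) = 1 + depth(g(w)) = 1 + 1 = 2
depth(g(g(g(w)))) = 1 + depth(g(g(w))) = 1 + 2 = 3
depth(h(v, v, v)) = 1 + max(0, 0, 0) = 1
depth(h(u, u, u)) = 1 + max(0, 0, 0) = 1
depth(h(u, v, w)) = 1 + max(0, 0, 0) = 1
depth(h(h(u, u, u), w, h(u, v, w))) = 1 + max(1, 0, 1) = 2
depth(f(g(g(g(w))), h(v, v, v), h(h(u, u, u), w, h(u, v, w)))) = 1 + max(3, 1, 2) = 4
depth(f(u, u, u)) = 1 + max(0, 0, 0) = 1
depth(g(v)) = 1 + depth(v) = 1 + 0 = 1
depth(f(g(v), g(v), w)) = 1 + max(1, 1, 0) = 2
depth(h(g(w), u, w)) = 1 + max(1, 0, 0) = 2
depth(h(w, w, v)) = 1 + max(0, 0, 0) = 1
depth(f(f(g(v), g(v), w), h(g(w), u, w), h(w, w, v))) = 1 + max(2, 2, 1) = 3
depth(f(w, f(u, u, u), f(f(g(v), g(v), w), h(g(w), u, w), h(w, w, v)))) = 1 + max(0, 1, 3) = 4
depth(g(u)) = 1 + depth(u) = 1 + 0 = 1
depth(f(v, v, w)) = 1 + max(0, 0, 0) = 1
depth(f(w, u, u)) = 1 + max(0, 0, 0) = 1
depth(h(f(v, v, w), f(w, u, u), u)) = 1 + max(1, 1, 0) = 2
depth(f(w, u, v)) = 1 + max(0, 0, 0) = 1
depth(f(g(u), h(f(v, v, w), f(w, u, u), u), f(w, u, v))) = 1 + max(1, 2, 1) = 3
depth(f(f(g(g(g(w))), h(v, v, v), h(h(u, u, u), w, h(u, v, w))), f(w, f(u, u, u), f(f(g(v), g(v), w), h(g(w), u, w), h(w, w, v))), f(g(u), h(f(v, v, w), f(w, u, u), u), f(w, u, v)))) = 1 + max(4, 4, 3) = 5
depth(g(f(w, u, v))) = 1 + depth(f(w, u, v)) = 1 + 1 = 2
depth(f(f(f(g(g(g(w))), h(v, v, v), h(h(u, u, u), w, h(u, v, w))), f(w, f(u, u, u), f(f(g(v), g(v), w), h(g(w), u, w), h(w, w, v))), f(g(u), h(f(v, v, w), f(w, u, u), u), f(w, u, v))), h(v, v, v), g(f(w, u, v)))) = 1 + max(5, 1, 2) = 6

6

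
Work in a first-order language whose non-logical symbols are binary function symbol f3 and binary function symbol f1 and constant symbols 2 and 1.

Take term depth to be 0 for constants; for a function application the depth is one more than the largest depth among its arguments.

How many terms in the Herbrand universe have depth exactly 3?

Count level by level. With function symbols f3/2, f1/2, the terms of depth ≤ k are the 2 constants together with each function applied to depth-≤(k−1) tuples, so N_k = 2 + N_{k-1}^2 + N_{k-1}^2.
N_0 = 2
N_1 = 2 + 2^2 + 2^2 = 10
N_2 = 2 + 10^2 + 10^2 = 202
N_3 = 2 + 202^2 + 202^2 = 81610
Terms of depth exactly 3: N_3 − N_2 = 81610 − 202 = 81408.

81408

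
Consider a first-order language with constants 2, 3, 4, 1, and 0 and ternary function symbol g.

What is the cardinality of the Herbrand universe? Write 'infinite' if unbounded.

The signature has at least one function symbol (g, arity 3) and at least one constant (2).
Iterating g gives infinitely many distinct ground terms: 2, g(2, 2, 2), g(g(2, 2, 2), g(2, 2, 2), g(2, 2, 2)), ...
So the Herbrand universe is infinite.

infinite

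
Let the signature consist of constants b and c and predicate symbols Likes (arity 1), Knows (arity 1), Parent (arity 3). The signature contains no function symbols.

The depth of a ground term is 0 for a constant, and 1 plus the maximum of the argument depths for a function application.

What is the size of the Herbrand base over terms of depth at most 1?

First count ground terms of depth ≤ 1.
With no function symbols every ground term is a constant, so there are exactly 2 ground terms at every depth bound.
N_0 = 2
N_1 = 2
Explicitly: b, c.
So |H| = 2.
Ground atoms are formed by filling each argument slot of a predicate with a term from H, so an r-ary predicate gives |H|^r atoms:
  Likes: 2;  Knows: 2;  Parent: 2^3 = 8
Total ground atoms: 2 + 2 + 8 = 12.

12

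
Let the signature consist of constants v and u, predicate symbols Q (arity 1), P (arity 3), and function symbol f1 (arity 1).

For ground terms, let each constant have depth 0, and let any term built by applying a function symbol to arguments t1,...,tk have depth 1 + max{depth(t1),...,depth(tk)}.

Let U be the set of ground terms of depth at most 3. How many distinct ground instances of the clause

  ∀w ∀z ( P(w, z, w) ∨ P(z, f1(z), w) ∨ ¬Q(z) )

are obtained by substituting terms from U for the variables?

Ground terms of depth ≤ 3:
  Write N_k for the number of ground terms of depth ≤ k. A term of depth ≤ k is either a constant or a function symbol applied to arguments of depth ≤ k−1, so N_k = 2 + N_{k-1}.
  N_0 = 2
  N_1 = 2 + 2 = 4
  N_2 = 2 + 4 = 6
  N_3 = 2 + 6 = 8
So there are 8 ground terms available for substitution.
Each of w, z ranges independently over the available ground terms, and distinct assignments produce distinct instances.
Number of ground instances = 8^2 = 64.

64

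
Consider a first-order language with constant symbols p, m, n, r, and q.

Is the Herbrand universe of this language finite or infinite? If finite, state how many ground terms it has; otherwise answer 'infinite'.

There are no function symbols, so every ground term is one of the 5 constants.
The Herbrand universe is {p, m, n, r, q}, which is finite with 5 elements.

5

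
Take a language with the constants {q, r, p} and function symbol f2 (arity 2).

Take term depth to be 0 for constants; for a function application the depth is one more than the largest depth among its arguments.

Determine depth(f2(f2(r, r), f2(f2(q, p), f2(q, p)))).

depth(f2(r, r)) = 1 + max(0, 0) = 1
depth(f2(q, p)) = 1 + max(0, 0) = 1
depth(f2(f2(q, p), f2(q, p))) = 1 + max(1, 1) = 2
depth(f2(f2(r, r), f2(f2(q, p), f2(q, p)))) = 1 + max(1, 2) = 3

3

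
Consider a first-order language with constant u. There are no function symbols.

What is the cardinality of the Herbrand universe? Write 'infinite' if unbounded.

There are no function symbols, so the only ground term is the single constant.
The Herbrand universe is {u}, finite with 1 element.

1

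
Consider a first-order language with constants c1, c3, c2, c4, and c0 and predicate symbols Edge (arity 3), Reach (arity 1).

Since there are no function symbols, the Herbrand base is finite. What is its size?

130

With no function symbols, the Herbrand universe is just the 5 constants.
Ground atoms per predicate: Edge: 5^3 = 125, Reach: 5.
Herbrand base size = 125 + 5 = 130.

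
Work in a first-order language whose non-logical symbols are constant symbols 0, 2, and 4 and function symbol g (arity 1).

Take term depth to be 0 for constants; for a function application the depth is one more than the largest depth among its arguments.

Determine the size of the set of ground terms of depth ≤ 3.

12

Count level by level. With function symbols g/1, the terms of depth ≤ k are the 3 constants together with each function applied to depth-≤(k−1) tuples, so N_k = 3 + N_{k-1}.
N_0 = 3
N_1 = 3 + 3 = 6
N_2 = 3 + 6 = 9
N_3 = 3 + 9 = 12
Explicitly: 0, 2, 4, g(0), g(2), g(4), g(g(0)), g(g(2)), g(g(4)), g(g(g(0))), g(g(g(2))), g(g(g(4))).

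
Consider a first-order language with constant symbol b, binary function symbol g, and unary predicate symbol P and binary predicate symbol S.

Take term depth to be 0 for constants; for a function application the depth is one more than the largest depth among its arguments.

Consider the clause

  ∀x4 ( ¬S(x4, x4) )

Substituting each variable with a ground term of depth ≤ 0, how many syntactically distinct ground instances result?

Ground terms of depth ≤ 0:
  Count level by level. With function symbols g/2, the terms of depth ≤ k are the 1 constant together with each function applied to depth-≤(k−1) tuples, so N_k = 1 + N_{k-1}^2.
  N_0 = 1
So there is exactly 1 ground term available for substitution.
The clause has 1 distinct variable (x4), which appears in the body. In the free term algebra distinct substitutions yield syntactically distinct ground instances.
Number of ground instances = 1.

1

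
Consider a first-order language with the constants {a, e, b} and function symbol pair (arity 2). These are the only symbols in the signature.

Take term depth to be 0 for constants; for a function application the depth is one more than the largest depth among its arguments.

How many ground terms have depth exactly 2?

135

Let N_k = |{terms of depth ≤ k}|. Then N_0 = 3 and N_k = 3 + N_{k-1}^2 for k ≥ 1 (one summand per function symbol, arity giving the exponent).
N_0 = 3
N_1 = 3 + 3^2 = 12
N_2 = 3 + 12^2 = 147
Terms of depth exactly 2: N_2 − N_1 = 147 − 12 = 135.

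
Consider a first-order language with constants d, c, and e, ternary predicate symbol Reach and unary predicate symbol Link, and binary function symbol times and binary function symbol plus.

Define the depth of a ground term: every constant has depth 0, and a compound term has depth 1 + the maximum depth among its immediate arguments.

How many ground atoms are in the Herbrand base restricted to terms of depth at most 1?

9282

First count ground terms of depth ≤ 1.
Let N_k = |{terms of depth ≤ k}|. Then N_0 = 3 and N_k = 3 + N_{k-1}^2 + N_{k-1}^2 for k ≥ 1 (one summand per function symbol, arity giving the exponent).
N_0 = 3
N_1 = 3 + 3^2 + 3^2 = 21
So |H| = 21.
For each predicate symbol, the number of ground atoms is |H| raised to its arity; summing:
  Reach: 21^3 = 9261;  Link: 21
Total ground atoms: 9261 + 21 = 9282.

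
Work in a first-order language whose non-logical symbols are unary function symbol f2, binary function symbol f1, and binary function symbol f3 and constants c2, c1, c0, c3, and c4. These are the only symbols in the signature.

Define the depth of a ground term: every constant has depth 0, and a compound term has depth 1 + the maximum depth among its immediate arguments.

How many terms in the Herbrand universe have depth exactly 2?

Write N_k for the number of ground terms of depth ≤ k. A term of depth ≤ k is either a constant or a function symbol applied to arguments of depth ≤ k−1, so N_k = 5 + N_{k-1} + N_{k-1}^2 + N_{k-1}^2.
N_0 = 5
N_1 = 5 + 5 + 5^2 + 5^2 = 60
N_2 = 5 + 60 + 60^2 + 60^2 = 7265
Terms of depth exactly 2: N_2 − N_1 = 7265 − 60 = 7205.

7205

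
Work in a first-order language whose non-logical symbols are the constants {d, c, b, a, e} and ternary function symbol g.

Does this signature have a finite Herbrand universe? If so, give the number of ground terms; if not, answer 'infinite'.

The signature has at least one function symbol (g, arity 3) and at least one constant (d).
Iterating g gives infinitely many distinct ground terms: d, g(d, d, d), g(g(d, d, d), g(d, d, d), g(d, d, d)), ...
So the Herbrand universe is infinite.

infinite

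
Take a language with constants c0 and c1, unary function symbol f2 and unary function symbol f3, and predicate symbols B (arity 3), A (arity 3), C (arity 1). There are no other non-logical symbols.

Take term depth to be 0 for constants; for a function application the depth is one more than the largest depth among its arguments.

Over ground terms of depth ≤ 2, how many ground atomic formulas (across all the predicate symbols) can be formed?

5502

First count ground terms of depth ≤ 2.
Count level by level. With function symbols f2/1, f3/1, the terms of depth ≤ k are the 2 constants together with each function applied to depth-≤(k−1) tuples, so N_k = 2 + N_{k-1} + N_{k-1}.
N_0 = 2
N_1 = 2 + 2 + 2 = 6
N_2 = 2 + 6 + 6 = 14
So |H| = 14.
For each predicate symbol, the number of ground atoms is |H| raised to its arity; summing:
  B: 14^3 = 2744;  A: 14^3 = 2744;  C: 14
Total ground atoms: 2744 + 2744 + 14 = 5502.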